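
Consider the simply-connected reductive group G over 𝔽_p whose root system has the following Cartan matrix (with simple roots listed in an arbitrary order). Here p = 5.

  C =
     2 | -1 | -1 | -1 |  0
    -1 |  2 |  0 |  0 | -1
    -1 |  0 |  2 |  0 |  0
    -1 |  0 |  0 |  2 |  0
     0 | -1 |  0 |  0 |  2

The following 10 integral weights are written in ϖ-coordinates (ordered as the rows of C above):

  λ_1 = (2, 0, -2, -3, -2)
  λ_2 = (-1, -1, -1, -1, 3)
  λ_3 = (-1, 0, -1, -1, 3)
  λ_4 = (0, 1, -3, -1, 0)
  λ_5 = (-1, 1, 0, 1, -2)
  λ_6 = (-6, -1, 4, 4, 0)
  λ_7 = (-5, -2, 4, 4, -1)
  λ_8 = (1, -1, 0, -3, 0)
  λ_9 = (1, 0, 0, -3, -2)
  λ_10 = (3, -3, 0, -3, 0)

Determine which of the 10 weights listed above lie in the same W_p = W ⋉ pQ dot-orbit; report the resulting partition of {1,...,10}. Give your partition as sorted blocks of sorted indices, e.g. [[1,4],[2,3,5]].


Root system D_5: the 5×5 matrix C matches after relabeling.

Each λ_j+ρ reduced to Ā_5; 5-tuples below use C's row order:

  λ_1+ρ ↦ (0, 0, 1, 2, 1)
  λ_2+ρ ↦ (0, 0, 0, 0, 4)
  λ_3+ρ ↦ (0, 0, 0, 0, 4)
  λ_4+ρ ↦ (0, 1, 1, 1, 1)
  λ_5+ρ ↦ (0, 0, 1, 2, 1)
  λ_6+ρ ↦ (0, 0, 0, 0, 4)
  λ_7+ρ ↦ (0, 0, 0, 0, 4)
  λ_8+ρ ↦ (0, 0, 1, 2, 1)
  λ_9+ρ ↦ (0, 0, 1, 2, 1)
  λ_10+ρ ↦ (0, 0, 1, 2, 1)

3 distinct reps among the 10 weights ⇒ 3 W_5-linkage classes:

[[1, 5, 8, 9, 10], [2, 3, 6, 7], [4]]


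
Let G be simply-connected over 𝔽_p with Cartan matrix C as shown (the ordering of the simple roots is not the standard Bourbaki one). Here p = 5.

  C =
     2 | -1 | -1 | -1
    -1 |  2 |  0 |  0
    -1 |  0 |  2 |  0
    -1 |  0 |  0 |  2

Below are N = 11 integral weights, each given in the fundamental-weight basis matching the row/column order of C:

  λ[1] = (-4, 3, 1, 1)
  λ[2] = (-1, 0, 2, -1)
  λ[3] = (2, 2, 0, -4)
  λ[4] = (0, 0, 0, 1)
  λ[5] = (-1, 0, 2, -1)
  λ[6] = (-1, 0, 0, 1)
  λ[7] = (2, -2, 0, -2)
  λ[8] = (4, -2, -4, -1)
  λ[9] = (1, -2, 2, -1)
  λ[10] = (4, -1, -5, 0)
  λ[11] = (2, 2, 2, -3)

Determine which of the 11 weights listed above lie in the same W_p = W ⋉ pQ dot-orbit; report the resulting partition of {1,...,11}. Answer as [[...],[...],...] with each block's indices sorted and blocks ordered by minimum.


D_4 Cartan matrix, 4 simple roots permuted; ρ=(1,1,1,1).

Folding the 11 weights λ_j+ρ into Ā_5 (reps in the given 4-coord order):

  [1] (1, 1, 1, 1)
  [2] (0, 1, 3, 0)
  [3] (1, 1, 1, 1)
  [4] (0, 1, 1, 2)
  [5] (0, 1, 3, 0)
  [6] (0, 1, 1, 2)
  [7] (1, 1, 1, 1)
  [8] (0, 1, 3, 0)
  [9] (0, 1, 3, 0)
  [10] (0, 1, 3, 0)
  [11] (0, 1, 1, 2)

These 11 weights hit 3 W_5-dot-orbits; sizes (3, 5, 3):

[[1, 3, 7], [2, 5, 8, 9, 10], [4, 6, 11]]


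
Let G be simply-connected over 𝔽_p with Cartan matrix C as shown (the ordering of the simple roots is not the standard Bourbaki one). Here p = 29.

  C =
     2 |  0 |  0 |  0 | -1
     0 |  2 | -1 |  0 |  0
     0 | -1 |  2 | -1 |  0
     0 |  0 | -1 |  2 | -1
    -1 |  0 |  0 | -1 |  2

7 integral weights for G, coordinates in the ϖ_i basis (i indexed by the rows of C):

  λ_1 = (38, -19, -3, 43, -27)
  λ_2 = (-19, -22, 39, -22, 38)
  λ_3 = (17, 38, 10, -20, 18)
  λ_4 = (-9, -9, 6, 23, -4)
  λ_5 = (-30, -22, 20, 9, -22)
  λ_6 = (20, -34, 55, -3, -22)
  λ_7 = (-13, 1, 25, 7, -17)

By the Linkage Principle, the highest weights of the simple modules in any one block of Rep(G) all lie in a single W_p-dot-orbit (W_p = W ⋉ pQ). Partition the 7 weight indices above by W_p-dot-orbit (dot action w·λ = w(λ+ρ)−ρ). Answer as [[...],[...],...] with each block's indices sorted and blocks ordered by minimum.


Root system A_5: the 5×5 matrix C matches after relabeling.

Alcove-folded reps (p=29, 7 weights, presented ϖ-order):

  [1] (2, 3, 2, 8, 1)
  [2] (0, 2, 8, 0, 11)
  [3] (0, 2, 8, 0, 11)
  [4] (1, 5, 1, 12, 8)
  [5] (0, 2, 8, 0, 11)
  [6] (0, 2, 4, 0, 21)
  [7] (1, 5, 1, 12, 8)

Linkage partition of the 7 weights (4 classes, p=29):

[[1], [2, 3, 5], [4, 7], [6]]


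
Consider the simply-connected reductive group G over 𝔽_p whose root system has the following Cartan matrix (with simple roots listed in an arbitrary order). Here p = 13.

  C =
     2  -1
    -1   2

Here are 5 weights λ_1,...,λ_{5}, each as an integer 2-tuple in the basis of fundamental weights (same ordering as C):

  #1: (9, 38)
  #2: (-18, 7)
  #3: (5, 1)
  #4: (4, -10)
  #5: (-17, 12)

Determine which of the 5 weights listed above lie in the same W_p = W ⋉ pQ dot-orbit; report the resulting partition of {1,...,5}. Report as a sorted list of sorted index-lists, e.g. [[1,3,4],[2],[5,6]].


C ↔ A_2 under row/col permutation; |W(A_2)| = 6.

W_13-reps of the 5 weights in Ā_13 (same 2-coord order as C):

  λ_1+ρ ↦ (10, 0)
  λ_2+ρ ↦ (4, 5)
  λ_3+ρ ↦ (6, 2)
  λ_4+ρ ↦ (4, 5)
  λ_5+ρ ↦ (10, 0)

Grouping the 5 weights by Ā_13-representative: 3 linkage classes.

[[1, 5], [2, 4], [3]]


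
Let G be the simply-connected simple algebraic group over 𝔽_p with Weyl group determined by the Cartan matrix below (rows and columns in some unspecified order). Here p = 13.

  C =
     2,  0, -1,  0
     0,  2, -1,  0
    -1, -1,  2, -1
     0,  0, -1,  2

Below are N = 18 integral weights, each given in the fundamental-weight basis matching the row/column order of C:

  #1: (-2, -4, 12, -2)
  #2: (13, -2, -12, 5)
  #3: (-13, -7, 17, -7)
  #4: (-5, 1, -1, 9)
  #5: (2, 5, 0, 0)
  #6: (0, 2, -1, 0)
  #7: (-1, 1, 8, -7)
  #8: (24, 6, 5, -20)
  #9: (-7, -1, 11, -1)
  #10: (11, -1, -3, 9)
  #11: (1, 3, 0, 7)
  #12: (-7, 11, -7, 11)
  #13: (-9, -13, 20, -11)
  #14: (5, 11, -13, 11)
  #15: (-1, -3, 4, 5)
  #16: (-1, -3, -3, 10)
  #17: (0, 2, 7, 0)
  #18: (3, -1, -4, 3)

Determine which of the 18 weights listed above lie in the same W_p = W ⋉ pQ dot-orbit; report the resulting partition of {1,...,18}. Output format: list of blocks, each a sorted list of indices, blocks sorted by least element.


Type D_4, rank 4, |W|=192; reorder rows/cols to standard.

Folding the 18 weights λ_j+ρ into Ā_13 (reps in the given 4-coord order):

  λ_1 → (1, 3, 0, 1) · λ_2 → (3, 6, 1, 1) · λ_3 → (6, 0, 1, 0) · λ_4 → (0, 2, 2, 6) · λ_5 → (3, 6, 1, 1) · λ_6 → (1, 3, 0, 1) · λ_7 → (0, 2, 2, 6) · λ_8 → (6, 0, 1, 0) · λ_9 → (6, 0, 1, 0) · λ_10 → (3, 5, 2, 1) · λ_11 → (0, 2, 2, 6) · λ_12 → (6, 0, 1, 0) · λ_13 → (1, 3, 0, 1) · λ_14 → (6, 0, 1, 0) · λ_15 → (0, 2, 2, 6) · λ_16 → (2, 0, 2, 5) · λ_17 → (1, 3, 0, 1) · λ_18 → (1, 3, 0, 1)

6 distinct reps among the 18 weights ⇒ 6 W_13-linkage classes:

[[1, 6, 13, 17, 18], [2, 5], [3, 8, 9, 12, 14], [4, 7, 11, 15], [10], [16]]


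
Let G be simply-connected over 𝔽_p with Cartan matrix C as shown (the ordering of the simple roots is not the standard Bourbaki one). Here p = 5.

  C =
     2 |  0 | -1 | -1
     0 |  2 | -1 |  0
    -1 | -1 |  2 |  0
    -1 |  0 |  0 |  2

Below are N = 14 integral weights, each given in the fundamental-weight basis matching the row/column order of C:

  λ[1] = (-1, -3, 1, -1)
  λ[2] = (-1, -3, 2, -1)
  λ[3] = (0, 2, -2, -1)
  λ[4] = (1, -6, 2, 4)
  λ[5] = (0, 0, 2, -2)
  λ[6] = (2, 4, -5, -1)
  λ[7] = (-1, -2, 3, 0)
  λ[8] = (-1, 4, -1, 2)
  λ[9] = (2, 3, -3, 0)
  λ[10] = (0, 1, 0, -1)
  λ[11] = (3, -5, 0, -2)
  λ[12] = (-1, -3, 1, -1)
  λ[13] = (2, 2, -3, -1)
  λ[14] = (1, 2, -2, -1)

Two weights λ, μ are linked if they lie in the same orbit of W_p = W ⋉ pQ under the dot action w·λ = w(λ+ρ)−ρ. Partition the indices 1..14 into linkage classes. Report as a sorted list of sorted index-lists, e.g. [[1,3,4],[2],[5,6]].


Root system A_4: the 4×4 matrix C matches after relabeling.

Ā_5 reps of the 14 weights (A_4, coords as presented):

    λ_1 → (0, 2, 0, 0)
    λ_2 → (0, 2, 1, 0)
    λ_3 → (0, 2, 1, 0)
    λ_4 → (0, 2, 0, 0)
    λ_5 → (0, 1, 3, 1)
    λ_6 → (0, 1, 3, 1)
    λ_7 → (0, 1, 3, 1)
    λ_8 → (0, 2, 0, 0)
    λ_9 → (1, 1, 2, 0)
    λ_10 → (1, 2, 1, 0)
    λ_11 → (0, 1, 3, 1)
    λ_12 → (0, 2, 0, 0)
    λ_13 → (1, 1, 2, 0)
    λ_14 → (1, 2, 1, 0)

5 distinct reps among the 14 weights ⇒ 5 W_5-linkage classes:

[[1, 4, 8, 12], [2, 3], [5, 6, 7, 11], [9, 13], [10, 14]]


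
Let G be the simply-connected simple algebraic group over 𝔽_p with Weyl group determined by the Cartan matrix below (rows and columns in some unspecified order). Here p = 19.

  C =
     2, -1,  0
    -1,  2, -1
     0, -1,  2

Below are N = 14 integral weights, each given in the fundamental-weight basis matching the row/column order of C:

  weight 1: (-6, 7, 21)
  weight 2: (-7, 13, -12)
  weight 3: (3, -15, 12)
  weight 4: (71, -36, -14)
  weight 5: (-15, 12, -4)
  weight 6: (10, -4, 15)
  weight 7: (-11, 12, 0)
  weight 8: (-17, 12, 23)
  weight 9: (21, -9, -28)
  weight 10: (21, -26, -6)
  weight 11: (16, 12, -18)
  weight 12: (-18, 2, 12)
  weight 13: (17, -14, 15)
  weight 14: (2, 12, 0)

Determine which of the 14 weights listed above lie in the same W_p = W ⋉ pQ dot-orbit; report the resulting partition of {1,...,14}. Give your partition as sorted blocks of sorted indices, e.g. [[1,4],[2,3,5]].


Root system A_3: the 3×3 matrix C matches after relabeling.

Ā_19 reps of the 14 weights (A_3, coords as presented):

    λ_1 → (3, 3, 8)
    λ_2 → (3, 3, 8)
    λ_3 → (10, 3, 1)
    λ_4 → (10, 3, 1)
    λ_5 → (10, 3, 1)
    λ_6 → (3, 3, 8)
    λ_7 → (10, 3, 1)
    λ_8 → (3, 2, 1)
    λ_9 → (3, 3, 8)
    λ_10 → (3, 3, 8)
    λ_11 → (2, 4, 2)
    λ_12 → (3, 13, 1)
    λ_13 → (3, 13, 1)
    λ_14 → (3, 13, 1)

These 14 weights hit 5 W_19-dot-orbits; sizes (5, 4, 1, 1, 3):

[[1, 2, 6, 9, 10], [3, 4, 5, 7], [8], [11], [12, 13, 14]]


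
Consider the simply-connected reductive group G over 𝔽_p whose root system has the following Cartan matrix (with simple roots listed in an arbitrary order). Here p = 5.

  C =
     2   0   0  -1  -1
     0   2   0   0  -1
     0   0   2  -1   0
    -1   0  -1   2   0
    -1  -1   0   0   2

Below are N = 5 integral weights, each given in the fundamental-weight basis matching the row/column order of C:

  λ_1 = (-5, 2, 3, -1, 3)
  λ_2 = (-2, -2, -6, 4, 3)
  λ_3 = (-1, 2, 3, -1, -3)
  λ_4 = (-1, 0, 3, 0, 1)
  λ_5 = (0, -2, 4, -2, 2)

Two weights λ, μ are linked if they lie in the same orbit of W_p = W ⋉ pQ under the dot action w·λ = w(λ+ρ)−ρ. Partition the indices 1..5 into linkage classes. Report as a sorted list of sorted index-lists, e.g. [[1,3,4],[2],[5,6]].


Root system A_5: the 5×5 matrix C matches after relabeling.

Alcove-folded reps (p=5, 5 weights, presented ϖ-order):

  [1] (0, 1, 2, 2, 0)
  [2] (0, 2, 1, 1, 0)
  [3] (0, 1, 2, 2, 0)
  [4] (0, 2, 1, 1, 0)
  [5] (0, 2, 1, 1, 0)

Partition of {1..5} into 2 W_5-dot-orbits:

[[1, 3], [2, 4, 5]]


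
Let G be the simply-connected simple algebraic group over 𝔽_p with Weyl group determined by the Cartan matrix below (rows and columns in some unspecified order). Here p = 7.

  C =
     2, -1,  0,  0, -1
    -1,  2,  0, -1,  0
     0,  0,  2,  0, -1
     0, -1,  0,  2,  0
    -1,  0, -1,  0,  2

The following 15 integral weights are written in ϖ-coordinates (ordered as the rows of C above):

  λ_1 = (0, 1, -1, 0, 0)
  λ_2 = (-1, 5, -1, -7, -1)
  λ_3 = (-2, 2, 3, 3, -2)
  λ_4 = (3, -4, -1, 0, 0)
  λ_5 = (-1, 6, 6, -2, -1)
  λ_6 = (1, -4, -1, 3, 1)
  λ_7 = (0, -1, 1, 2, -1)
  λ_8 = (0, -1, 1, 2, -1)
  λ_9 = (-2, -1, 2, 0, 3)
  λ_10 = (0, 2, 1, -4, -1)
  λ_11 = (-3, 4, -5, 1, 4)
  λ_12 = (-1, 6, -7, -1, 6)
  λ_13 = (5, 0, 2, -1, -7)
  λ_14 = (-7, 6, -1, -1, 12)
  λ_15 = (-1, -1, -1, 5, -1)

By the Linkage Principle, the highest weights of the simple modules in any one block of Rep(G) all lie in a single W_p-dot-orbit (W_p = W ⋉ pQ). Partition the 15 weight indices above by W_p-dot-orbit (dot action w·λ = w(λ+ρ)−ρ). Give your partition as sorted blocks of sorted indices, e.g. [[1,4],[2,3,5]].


A_5 Cartan matrix, 5 simple roots permuted; ρ=(1,1,1,1,1).

Alcove-folded reps (p=7, 15 weights, presented ϖ-order):

  1: (1, 2, 0, 1, 1);  2: (0, 0, 0, 6, 0);  3: (1, 1, 0, 2, 1);  4: (1, 1, 0, 2, 1);  5: (0, 0, 0, 6, 0);  6: (1, 2, 0, 1, 1);  7: (1, 0, 2, 3, 0);  8: (1, 0, 2, 3, 0);  9: (0, 1, 3, 0, 3);  10: (1, 0, 2, 3, 0);  11: (1, 2, 0, 1, 1);  12: (0, 0, 0, 6, 0);  13: (0, 1, 3, 0, 3);  14: (0, 0, 0, 6, 0);  15: (0, 0, 0, 6, 0)

Linkage partition of the 15 weights (5 classes, p=7):

[[1, 6, 11], [2, 5, 12, 14, 15], [3, 4], [7, 8, 10], [9, 13]]


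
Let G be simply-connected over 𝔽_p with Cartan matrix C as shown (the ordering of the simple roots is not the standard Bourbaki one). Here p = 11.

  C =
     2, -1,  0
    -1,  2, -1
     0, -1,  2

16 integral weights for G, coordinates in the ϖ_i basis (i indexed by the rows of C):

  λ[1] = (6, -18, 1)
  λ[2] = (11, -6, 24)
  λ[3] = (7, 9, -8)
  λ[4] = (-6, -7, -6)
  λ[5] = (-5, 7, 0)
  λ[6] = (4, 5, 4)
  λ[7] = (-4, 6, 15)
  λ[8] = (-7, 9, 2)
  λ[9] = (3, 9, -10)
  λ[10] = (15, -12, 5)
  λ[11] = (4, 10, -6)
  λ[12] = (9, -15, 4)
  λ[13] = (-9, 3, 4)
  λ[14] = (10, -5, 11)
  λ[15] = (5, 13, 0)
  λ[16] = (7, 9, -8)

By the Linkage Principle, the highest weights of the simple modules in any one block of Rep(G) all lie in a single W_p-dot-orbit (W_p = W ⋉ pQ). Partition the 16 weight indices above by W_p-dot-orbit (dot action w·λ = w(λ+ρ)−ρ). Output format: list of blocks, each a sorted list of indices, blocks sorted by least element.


C ↔ A_3 under row/col permutation; |W(A_3)| = 24.

Alcove-folded reps (p=11, 16 weights, presented ϖ-order):

  λ_1+ρ ↦ (4, 4, 1);  λ_2+ρ ↦ (1, 1, 6);  λ_3+ρ ↦ (1, 3, 0);  λ_4+ρ ↦ (0, 6, 0);  λ_5+ρ ↦ (4, 4, 1);  λ_6+ρ ↦ (0, 6, 0);  λ_7+ρ ↦ (4, 4, 1);  λ_8+ρ ↦ (4, 4, 1);  λ_9+ρ ↦ (1, 1, 6);  λ_10+ρ ↦ (0, 6, 0);  λ_11+ρ ↦ (0, 6, 0);  λ_12+ρ ↦ (1, 1, 6);  λ_13+ρ ↦ (4, 4, 1);  λ_14+ρ ↦ (1, 3, 0);  λ_15+ρ ↦ (1, 1, 6);  λ_16+ρ ↦ (1, 3, 0)

4 distinct reps among the 16 weights ⇒ 4 W_11-linkage classes:

[[1, 5, 7, 8, 13], [2, 9, 12, 15], [3, 14, 16], [4, 6, 10, 11]]


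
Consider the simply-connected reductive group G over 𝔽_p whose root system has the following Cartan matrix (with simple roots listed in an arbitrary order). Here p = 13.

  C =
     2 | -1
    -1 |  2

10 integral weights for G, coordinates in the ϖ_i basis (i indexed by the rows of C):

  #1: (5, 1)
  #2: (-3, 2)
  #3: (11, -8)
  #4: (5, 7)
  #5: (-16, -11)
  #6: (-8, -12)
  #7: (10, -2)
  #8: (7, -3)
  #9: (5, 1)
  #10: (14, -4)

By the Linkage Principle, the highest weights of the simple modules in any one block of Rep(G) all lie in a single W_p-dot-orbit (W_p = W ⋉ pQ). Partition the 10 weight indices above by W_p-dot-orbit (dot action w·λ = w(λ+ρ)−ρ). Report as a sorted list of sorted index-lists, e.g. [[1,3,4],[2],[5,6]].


Dynkin diagram of C (from the 2 off-diagonal −1 entries): A_2.

λ_j+ρ reflected into Ā_13 (⟨·,θ^∨⟩≤13); 2-tuples as given:

  λ_1+ρ ↦ (6, 2)
  λ_2+ρ ↦ (2, 1)
  λ_3+ρ ↦ (5, 7)
  λ_4+ρ ↦ (5, 7)
  λ_5+ρ ↦ (2, 1)
  λ_6+ρ ↦ (6, 2)
  λ_7+ρ ↦ (10, 1)
  λ_8+ρ ↦ (6, 2)
  λ_9+ρ ↦ (6, 2)
  λ_10+ρ ↦ (10, 1)

Linkage partition of the 10 weights (4 classes, p=13):

[[1, 6, 8, 9], [2, 5], [3, 4], [7, 10]]


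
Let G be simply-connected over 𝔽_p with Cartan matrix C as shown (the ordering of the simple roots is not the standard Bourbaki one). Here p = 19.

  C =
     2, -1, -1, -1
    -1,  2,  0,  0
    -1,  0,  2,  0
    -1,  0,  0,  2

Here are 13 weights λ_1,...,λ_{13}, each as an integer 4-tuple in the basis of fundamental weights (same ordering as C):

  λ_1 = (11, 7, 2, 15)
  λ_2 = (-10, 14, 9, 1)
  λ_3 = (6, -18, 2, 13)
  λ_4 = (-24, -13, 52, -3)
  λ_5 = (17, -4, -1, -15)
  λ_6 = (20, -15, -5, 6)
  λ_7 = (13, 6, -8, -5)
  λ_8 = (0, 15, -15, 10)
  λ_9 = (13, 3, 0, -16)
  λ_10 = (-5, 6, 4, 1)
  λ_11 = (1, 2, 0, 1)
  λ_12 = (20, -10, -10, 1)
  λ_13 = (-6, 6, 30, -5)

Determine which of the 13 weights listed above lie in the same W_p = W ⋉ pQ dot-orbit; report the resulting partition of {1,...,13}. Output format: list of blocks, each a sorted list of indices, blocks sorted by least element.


Root system D_4: the 4×4 matrix C matches after relabeling.

Each λ_j+ρ reduced to Ā_19; 4-tuples below use C's row order:

    [1] (2, 1, 4, 9)
    [2] (2, 6, 1, 7)
    [3] (2, 5, 5, 2)
    [4] (2, 1, 4, 9)
    [5] (1, 3, 0, 14)
    [6] (2, 5, 5, 2)
    [7] (2, 5, 5, 2)
    [8] (2, 3, 1, 2)
    [9] (1, 3, 0, 14)
    [10] (2, 3, 1, 2)
    [11] (2, 3, 1, 2)
    [12] (2, 5, 5, 2)
    [13] (2, 5, 5, 2)

5 distinct reps among the 13 weights ⇒ 5 W_19-linkage classes:

[[1, 4], [2], [3, 6, 7, 12, 13], [5, 9], [8, 10, 11]]


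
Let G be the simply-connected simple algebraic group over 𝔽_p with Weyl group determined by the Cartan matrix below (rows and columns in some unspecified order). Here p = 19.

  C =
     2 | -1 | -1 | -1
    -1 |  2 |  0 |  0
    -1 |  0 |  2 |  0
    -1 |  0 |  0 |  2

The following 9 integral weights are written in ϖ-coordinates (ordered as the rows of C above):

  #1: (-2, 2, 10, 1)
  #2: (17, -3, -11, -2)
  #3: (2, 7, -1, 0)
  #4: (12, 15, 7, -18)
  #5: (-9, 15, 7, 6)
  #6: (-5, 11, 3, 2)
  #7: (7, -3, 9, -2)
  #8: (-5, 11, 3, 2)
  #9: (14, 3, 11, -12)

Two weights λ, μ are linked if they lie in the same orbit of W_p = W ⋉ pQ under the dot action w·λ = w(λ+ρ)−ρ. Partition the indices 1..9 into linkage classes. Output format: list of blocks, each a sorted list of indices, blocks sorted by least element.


Cartan matrix: type D_4 (|W|=192); un-permuting the 4 rows.

Folding the 9 weights λ_j+ρ into Ā_19 (reps in the given 4-coord order):

  λ_1+ρ ↦ (1, 2, 10, 1) · λ_2+ρ ↦ (1, 2, 10, 1) · λ_3+ρ ↦ (3, 8, 0, 1) · λ_4+ρ ↦ (1, 2, 10, 1) · λ_5+ρ ↦ (3, 8, 0, 1) · λ_6+ρ ↦ (3, 8, 0, 1) · λ_7+ρ ↦ (1, 2, 10, 1) · λ_8+ρ ↦ (3, 8, 0, 1) · λ_9+ρ ↦ (3, 8, 0, 1)

These 9 weights hit 2 W_19-dot-orbits; sizes (4, 5):

[[1, 2, 4, 7], [3, 5, 6, 8, 9]]


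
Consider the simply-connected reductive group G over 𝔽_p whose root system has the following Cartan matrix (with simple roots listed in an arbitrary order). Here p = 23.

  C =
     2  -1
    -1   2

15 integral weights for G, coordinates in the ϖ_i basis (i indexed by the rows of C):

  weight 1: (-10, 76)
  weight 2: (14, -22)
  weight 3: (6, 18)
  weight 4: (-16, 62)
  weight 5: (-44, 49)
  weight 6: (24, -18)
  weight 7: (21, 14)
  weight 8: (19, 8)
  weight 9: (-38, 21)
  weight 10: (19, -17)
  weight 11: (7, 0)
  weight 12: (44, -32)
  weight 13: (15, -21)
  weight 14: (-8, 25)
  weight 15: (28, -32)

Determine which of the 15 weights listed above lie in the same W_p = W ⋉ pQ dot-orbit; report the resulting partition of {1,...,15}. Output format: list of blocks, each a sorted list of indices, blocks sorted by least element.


A_2 Cartan matrix, 2 simple roots permuted; ρ=(1,1).

Each λ_j+ρ reduced to Ā_23; 2-tuples below use C's row order:

    λ_1+ρ ↦ (8, 1)
    λ_2+ρ ↦ (6, 15)
    λ_3+ρ ↦ (4, 16)
    λ_4+ρ ↦ (6, 15)
    λ_5+ρ ↦ (4, 16)
    λ_6+ρ ↦ (6, 15)
    λ_7+ρ ↦ (8, 1)
    λ_8+ρ ↦ (14, 3)
    λ_9+ρ ↦ (8, 1)
    λ_10+ρ ↦ (4, 16)
    λ_11+ρ ↦ (8, 1)
    λ_12+ρ ↦ (8, 1)
    λ_13+ρ ↦ (4, 16)
    λ_14+ρ ↦ (4, 16)
    λ_15+ρ ↦ (6, 15)

The 15 indices split into 4 linkage classes (same alcove rep ⇔ same W_23-dot-orbit):

[[1, 7, 9, 11, 12], [2, 4, 6, 15], [3, 5, 10, 13, 14], [8]]


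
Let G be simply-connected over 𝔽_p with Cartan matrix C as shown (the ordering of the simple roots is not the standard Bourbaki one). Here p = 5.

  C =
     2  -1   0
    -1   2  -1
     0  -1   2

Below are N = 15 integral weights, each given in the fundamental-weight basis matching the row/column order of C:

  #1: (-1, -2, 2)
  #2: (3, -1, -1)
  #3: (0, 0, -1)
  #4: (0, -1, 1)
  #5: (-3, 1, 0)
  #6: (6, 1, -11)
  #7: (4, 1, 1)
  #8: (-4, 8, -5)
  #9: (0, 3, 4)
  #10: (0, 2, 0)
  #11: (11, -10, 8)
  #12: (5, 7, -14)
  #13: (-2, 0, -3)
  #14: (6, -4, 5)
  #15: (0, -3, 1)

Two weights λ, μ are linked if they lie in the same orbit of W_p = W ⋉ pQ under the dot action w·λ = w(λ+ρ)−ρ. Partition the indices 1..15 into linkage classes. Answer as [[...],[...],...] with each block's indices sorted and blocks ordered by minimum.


C ↔ A_3 under row/col permutation; |W(A_3)| = 24.

Each λ_j+ρ reduced to Ā_5; 3-tuples below use C's row order:

  1: (1, 0, 2);  2: (4, 0, 0);  3: (1, 1, 0);  4: (1, 0, 2);  5: (2, 0, 1);  6: (2, 0, 1);  7: (1, 0, 2);  8: (1, 1, 0);  9: (4, 0, 0);  10: (1, 3, 1);  11: (2, 0, 1);  12: (1, 1, 0);  13: (1, 1, 0);  14: (1, 0, 2);  15: (1, 1, 0)

Partition of {1..15} into 5 W_5-dot-orbits:

[[1, 4, 7, 14], [2, 9], [3, 8, 12, 13, 15], [5, 6, 11], [10]]


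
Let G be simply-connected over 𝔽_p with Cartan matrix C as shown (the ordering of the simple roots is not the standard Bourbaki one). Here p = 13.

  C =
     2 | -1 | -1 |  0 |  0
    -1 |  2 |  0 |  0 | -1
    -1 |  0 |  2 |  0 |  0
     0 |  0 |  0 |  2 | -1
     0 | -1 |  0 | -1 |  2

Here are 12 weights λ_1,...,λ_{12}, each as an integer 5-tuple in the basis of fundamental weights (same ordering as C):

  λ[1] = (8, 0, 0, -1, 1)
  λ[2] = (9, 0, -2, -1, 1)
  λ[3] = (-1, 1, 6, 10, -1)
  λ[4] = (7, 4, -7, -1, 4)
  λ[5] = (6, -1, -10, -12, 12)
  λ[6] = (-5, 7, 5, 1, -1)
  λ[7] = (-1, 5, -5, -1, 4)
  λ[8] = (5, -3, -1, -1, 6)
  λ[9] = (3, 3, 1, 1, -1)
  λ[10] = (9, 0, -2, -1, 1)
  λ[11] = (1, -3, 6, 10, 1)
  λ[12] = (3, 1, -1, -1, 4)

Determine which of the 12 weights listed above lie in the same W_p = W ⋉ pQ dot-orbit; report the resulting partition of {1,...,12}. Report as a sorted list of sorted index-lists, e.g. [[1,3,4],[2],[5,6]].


A_5 Cartan matrix, 5 simple roots permuted; ρ=(1,1,1,1,1).

Each λ_j+ρ reduced to Ā_13; 5-tuples below use C's row order:

  1: (9, 1, 1, 0, 2)
  2: (9, 1, 1, 0, 2)
  3: (0, 2, 0, 4, 0)
  4: (2, 5, 1, 5, 0)
  5: (0, 2, 0, 4, 0)
  6: (4, 4, 2, 2, 0)
  7: (4, 2, 0, 0, 5)
  8: (4, 2, 0, 0, 5)
  9: (4, 4, 2, 2, 0)
  10: (9, 1, 1, 0, 2)
  11: (0, 2, 0, 4, 0)
  12: (4, 2, 0, 0, 5)

The 12 indices split into 5 linkage classes (same alcove rep ⇔ same W_13-dot-orbit):

[[1, 2, 10], [3, 5, 11], [4], [6, 9], [7, 8, 12]]


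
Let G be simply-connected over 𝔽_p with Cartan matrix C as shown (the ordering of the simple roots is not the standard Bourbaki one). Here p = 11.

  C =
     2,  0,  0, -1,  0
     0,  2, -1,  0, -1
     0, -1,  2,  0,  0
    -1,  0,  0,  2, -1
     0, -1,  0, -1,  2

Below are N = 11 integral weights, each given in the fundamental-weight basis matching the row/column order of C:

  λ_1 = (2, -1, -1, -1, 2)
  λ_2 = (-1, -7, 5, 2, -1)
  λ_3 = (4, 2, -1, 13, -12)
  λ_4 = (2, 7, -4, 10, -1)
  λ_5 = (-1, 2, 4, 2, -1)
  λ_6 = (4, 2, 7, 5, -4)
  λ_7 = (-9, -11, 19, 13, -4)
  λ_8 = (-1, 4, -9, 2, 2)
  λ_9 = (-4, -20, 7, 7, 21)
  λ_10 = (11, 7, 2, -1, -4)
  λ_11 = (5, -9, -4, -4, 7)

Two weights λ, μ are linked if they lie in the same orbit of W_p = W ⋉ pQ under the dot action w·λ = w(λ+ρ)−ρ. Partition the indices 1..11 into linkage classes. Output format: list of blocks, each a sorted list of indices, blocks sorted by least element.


Dynkin diagram of C (from the 8 off-diagonal −1 entries): A_5.

Ā_11 reps of the 11 weights (A_5, coords as presented):

  [1] (3, 0, 0, 0, 3) · [2] (3, 0, 0, 0, 3) · [3] (3, 0, 0, 0, 3) · [4] (3, 0, 0, 0, 3) · [5] (0, 3, 5, 3, 0) · [6] (3, 0, 0, 0, 3) · [7] (5, 0, 1, 2, 1) · [8] (0, 3, 5, 3, 0) · [9] (0, 3, 5, 3, 0) · [10] (0, 0, 5, 2, 1) · [11] (0, 3, 5, 3, 0)

Linkage partition of the 11 weights (4 classes, p=11):

[[1, 2, 3, 4, 6], [5, 8, 9, 11], [7], [10]]


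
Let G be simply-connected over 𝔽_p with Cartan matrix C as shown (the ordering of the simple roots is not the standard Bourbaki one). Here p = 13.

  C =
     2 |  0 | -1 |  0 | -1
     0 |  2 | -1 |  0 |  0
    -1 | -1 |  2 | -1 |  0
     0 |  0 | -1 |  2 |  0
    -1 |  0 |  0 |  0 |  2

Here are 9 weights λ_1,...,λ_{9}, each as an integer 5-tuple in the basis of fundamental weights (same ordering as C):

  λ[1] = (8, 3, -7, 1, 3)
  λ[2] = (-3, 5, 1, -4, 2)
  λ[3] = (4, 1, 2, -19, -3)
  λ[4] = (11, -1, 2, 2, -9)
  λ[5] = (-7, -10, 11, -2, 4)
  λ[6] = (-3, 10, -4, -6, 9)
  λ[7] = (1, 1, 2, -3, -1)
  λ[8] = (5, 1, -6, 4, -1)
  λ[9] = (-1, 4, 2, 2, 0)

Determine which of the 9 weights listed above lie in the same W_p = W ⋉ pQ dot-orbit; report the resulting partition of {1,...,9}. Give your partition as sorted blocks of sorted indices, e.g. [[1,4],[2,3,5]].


Root system D_5: the 5×5 matrix C matches after relabeling.

Each λ_j+ρ reduced to Ā_13; 5-tuples below use C's row order:

  λ_1+ρ ↦ (0, 2, 0, 4, 4) · λ_2+ρ ↦ (1, 3, 2, 0, 0) · λ_3+ρ ↦ (2, 2, 1, 2, 0) · λ_4+ρ ↦ (1, 3, 2, 0, 0) · λ_5+ρ ↦ (1, 5, 1, 3, 1) · λ_6+ρ ↦ (2, 2, 1, 2, 0) · λ_7+ρ ↦ (2, 2, 1, 2, 0) · λ_8+ρ ↦ (1, 3, 2, 0, 0) · λ_9+ρ ↦ (1, 5, 1, 3, 1)

4 distinct reps among the 9 weights ⇒ 4 W_13-linkage classes:

[[1], [2, 4, 8], [3, 6, 7], [5, 9]]


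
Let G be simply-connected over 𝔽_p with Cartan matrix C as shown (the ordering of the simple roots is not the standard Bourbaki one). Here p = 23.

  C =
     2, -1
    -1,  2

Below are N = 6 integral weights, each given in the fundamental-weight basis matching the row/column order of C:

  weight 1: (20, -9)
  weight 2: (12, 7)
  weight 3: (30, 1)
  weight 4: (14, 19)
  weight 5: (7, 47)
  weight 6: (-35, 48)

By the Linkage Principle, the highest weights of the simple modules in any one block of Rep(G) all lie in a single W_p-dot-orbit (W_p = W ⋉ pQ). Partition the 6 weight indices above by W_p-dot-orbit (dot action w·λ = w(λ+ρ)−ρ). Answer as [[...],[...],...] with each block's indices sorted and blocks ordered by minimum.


Type A_2, rank 2, |W|=6; reorder rows/cols to standard.

Ā_23 reps of the 6 weights (A_2, coords as presented):

  1: (13, 8);  2: (13, 8);  3: (13, 8);  4: (3, 8);  5: (13, 8);  6: (3, 8)

These 6 weights hit 2 W_23-dot-orbits; sizes (4, 2):

[[1, 2, 3, 5], [4, 6]]


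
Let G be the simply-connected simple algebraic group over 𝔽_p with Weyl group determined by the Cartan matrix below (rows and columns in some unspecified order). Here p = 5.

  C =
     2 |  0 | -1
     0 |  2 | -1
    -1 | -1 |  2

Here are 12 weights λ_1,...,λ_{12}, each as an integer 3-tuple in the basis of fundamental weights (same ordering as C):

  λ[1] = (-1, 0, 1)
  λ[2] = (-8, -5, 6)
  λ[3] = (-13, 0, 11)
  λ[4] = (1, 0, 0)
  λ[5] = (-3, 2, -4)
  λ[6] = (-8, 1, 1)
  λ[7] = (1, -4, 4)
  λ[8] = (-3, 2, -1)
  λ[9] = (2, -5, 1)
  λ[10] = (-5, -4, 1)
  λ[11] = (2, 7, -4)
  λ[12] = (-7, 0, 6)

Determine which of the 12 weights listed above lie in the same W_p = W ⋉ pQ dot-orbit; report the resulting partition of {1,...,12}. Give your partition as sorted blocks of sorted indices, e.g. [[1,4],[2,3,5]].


Cartan matrix: type A_3 (|W|=24); un-permuting the 3 rows.

λ_j+ρ reflected into Ā_5 (⟨·,θ^∨⟩≤5); 3-tuples as given:

    [1] (0, 1, 2)
    [2] (1, 2, 2)
    [3] (1, 2, 2)
    [4] (2, 1, 1)
    [5] (3, 2, 0)
    [6] (0, 1, 2)
    [7] (0, 1, 2)
    [8] (0, 1, 2)
    [9] (1, 2, 2)
    [10] (1, 2, 2)
    [11] (3, 2, 0)
    [12] (2, 1, 1)

These 12 weights hit 4 W_5-dot-orbits; sizes (4, 4, 2, 2):

[[1, 6, 7, 8], [2, 3, 9, 10], [4, 12], [5, 11]]


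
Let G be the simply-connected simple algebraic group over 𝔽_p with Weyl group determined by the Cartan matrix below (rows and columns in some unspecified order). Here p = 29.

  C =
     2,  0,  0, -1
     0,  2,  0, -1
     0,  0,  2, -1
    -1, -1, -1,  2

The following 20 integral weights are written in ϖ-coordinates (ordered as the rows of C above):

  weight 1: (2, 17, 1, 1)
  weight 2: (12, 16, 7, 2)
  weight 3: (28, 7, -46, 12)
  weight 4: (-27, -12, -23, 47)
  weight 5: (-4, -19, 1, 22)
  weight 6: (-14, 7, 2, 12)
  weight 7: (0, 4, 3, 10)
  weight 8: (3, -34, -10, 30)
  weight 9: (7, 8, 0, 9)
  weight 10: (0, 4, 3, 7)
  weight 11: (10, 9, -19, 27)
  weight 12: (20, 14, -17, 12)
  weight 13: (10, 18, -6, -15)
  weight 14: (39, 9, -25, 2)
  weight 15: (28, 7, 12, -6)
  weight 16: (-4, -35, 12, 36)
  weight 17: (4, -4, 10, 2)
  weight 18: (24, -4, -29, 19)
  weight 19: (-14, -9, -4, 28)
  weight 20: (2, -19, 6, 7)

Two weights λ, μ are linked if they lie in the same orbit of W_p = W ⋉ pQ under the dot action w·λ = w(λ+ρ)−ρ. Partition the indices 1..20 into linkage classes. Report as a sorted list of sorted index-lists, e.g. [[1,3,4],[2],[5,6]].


Dynkin diagram of C (from the 6 off-diagonal −1 entries): D_4.

Folding the 20 weights λ_j+ρ into Ā_29 (reps in the given 4-coord order):

    λ_1+ρ ↦ (3, 18, 2, 2)
    λ_2+ρ ↦ (1, 5, 4, 8)
    λ_3+ρ ↦ (13, 8, 3, 0)
    λ_4+ρ ↦ (7, 8, 3, 0)
    λ_5+ρ ↦ (3, 18, 2, 2)
    λ_6+ρ ↦ (13, 8, 3, 0)
    λ_7+ρ ↦ (1, 5, 4, 8)
    λ_8+ρ ↦ (3, 18, 2, 2)
    λ_9+ρ ↦ (8, 9, 1, 1)
    λ_10+ρ ↦ (1, 5, 4, 8)
    λ_11+ρ ↦ (8, 9, 1, 1)
    λ_12+ρ ↦ (1, 5, 4, 8)
    λ_13+ρ ↦ (5, 3, 11, 0)
    λ_14+ρ ↦ (5, 3, 11, 0)
    λ_15+ρ ↦ (13, 8, 3, 0)
    λ_16+ρ ↦ (13, 8, 3, 0)
    λ_17+ρ ↦ (5, 3, 11, 0)
    λ_18+ρ ↦ (1, 5, 4, 8)
    λ_19+ρ ↦ (13, 8, 3, 0)
    λ_20+ρ ↦ (7, 8, 3, 0)

6 distinct reps among the 20 weights ⇒ 6 W_29-linkage classes:

[[1, 5, 8], [2, 7, 10, 12, 18], [3, 6, 15, 16, 19], [4, 20], [9, 11], [13, 14, 17]]


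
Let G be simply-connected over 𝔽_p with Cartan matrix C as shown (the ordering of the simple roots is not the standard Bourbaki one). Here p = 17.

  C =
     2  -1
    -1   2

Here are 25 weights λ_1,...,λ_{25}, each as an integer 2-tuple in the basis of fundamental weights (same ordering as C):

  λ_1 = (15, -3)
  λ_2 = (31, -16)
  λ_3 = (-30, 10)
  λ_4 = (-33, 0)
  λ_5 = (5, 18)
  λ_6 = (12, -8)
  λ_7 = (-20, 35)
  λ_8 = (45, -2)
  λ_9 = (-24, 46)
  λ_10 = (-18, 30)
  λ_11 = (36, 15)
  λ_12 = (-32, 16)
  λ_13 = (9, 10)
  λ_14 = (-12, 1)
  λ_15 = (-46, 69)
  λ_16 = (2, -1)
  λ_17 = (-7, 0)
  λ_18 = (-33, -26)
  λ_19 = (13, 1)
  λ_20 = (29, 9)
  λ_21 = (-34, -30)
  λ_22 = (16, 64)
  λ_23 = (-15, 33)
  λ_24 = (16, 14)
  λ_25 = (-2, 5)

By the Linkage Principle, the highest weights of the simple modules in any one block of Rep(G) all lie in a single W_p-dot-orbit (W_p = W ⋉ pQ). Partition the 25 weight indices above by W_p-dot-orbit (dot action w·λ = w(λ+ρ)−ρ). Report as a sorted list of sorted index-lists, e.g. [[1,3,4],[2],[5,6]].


Type A_2, rank 2, |W|=6; reorder rows/cols to standard.

λ_j+ρ reflected into Ā_17 (⟨·,θ^∨⟩≤17); 2-tuples as given:

  λ_1 → (14, 2);  λ_2 → (2, 0);  λ_3 → (1, 5);  λ_4 → (14, 2);  λ_5 → (2, 9);  λ_6 → (6, 7);  λ_7 → (2, 0);  λ_8 → (1, 5);  λ_9 → (6, 7);  λ_10 → (3, 0);  λ_11 → (14, 2);  λ_12 → (3, 0);  λ_13 → (6, 7);  λ_14 → (2, 9);  λ_15 → (2, 9);  λ_16 → (3, 0);  λ_17 → (1, 5);  λ_18 → (2, 9);  λ_19 → (14, 2);  λ_20 → (6, 7);  λ_21 → (1, 5);  λ_22 → (3, 0);  λ_23 → (3, 0);  λ_24 → (2, 0);  λ_25 → (1, 5)

The 25 indices split into 6 linkage classes (same alcove rep ⇔ same W_17-dot-orbit):

[[1, 4, 11, 19], [2, 7, 24], [3, 8, 17, 21, 25], [5, 14, 15, 18], [6, 9, 13, 20], [10, 12, 16, 22, 23]]


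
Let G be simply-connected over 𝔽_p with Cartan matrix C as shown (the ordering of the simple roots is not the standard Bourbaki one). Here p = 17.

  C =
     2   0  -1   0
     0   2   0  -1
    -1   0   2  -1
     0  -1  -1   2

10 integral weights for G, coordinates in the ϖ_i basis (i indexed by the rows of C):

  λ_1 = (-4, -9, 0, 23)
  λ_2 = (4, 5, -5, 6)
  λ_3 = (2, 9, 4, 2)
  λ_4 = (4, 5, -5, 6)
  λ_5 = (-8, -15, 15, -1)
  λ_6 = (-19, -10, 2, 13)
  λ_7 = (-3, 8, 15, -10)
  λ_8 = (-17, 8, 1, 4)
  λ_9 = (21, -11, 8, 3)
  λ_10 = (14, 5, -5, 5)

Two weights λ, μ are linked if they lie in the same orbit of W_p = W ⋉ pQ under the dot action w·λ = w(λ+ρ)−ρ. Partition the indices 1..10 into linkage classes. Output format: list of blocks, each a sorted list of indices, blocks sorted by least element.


Type A_4, rank 4, |W|=120; reorder rows/cols to standard.

Folding the 10 weights λ_j+ρ into Ā_17 (reps in the given 4-coord order):

    λ_1 → (2, 0, 5, 9)
    λ_2 → (1, 6, 4, 3)
    λ_3 → (1, 6, 4, 3)
    λ_4 → (1, 6, 4, 3)
    λ_5 → (2, 0, 5, 9)
    λ_6 → (2, 0, 5, 9)
    λ_7 → (2, 0, 5, 9)
    λ_8 → (2, 0, 5, 9)
    λ_9 → (1, 6, 4, 3)
    λ_10 → (5, 0, 4, 2)

Partition of {1..10} into 3 W_17-dot-orbits:

[[1, 5, 6, 7, 8], [2, 3, 4, 9], [10]]


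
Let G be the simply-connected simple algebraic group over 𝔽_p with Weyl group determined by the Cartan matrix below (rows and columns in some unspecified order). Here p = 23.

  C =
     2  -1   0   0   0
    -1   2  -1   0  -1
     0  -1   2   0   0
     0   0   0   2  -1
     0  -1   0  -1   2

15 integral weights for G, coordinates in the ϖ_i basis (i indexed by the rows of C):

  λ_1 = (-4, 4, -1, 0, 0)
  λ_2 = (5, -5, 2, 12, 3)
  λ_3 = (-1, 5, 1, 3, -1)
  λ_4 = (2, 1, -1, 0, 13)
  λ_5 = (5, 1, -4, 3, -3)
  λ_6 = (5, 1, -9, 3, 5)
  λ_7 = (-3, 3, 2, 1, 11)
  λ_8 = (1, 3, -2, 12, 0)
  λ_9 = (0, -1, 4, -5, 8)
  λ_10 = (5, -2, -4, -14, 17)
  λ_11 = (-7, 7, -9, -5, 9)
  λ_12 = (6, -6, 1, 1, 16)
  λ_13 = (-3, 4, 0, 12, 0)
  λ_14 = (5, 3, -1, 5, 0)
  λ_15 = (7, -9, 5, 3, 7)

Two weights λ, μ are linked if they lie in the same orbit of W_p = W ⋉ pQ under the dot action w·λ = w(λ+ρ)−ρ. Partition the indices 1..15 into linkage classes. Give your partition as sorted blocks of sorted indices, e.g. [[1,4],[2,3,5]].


D_5 Cartan matrix, 5 simple roots permuted; ρ=(1,1,1,1,1).

W_23-reps of the 15 weights in Ā_23 (same 5-coord order as C):

  1: (3, 2, 0, 1, 1) · 2: (2, 3, 1, 13, 0) · 3: (0, 6, 2, 4, 0) · 4: (3, 2, 0, 1, 1) · 5: (3, 2, 0, 1, 1) · 6: (0, 6, 2, 4, 0) · 7: (2, 2, 3, 2, 0) · 8: (2, 3, 1, 13, 0) · 9: (1, 0, 5, 4, 5) · 10: (2, 3, 1, 13, 0) · 11: (0, 6, 2, 4, 0) · 12: (2, 2, 3, 2, 0) · 13: (2, 3, 1, 13, 0) · 14: (6, 4, 0, 6, 1) · 15: (0, 6, 2, 4, 0)

The 15 indices split into 6 linkage classes (same alcove rep ⇔ same W_23-dot-orbit):

[[1, 4, 5], [2, 8, 10, 13], [3, 6, 11, 15], [7, 12], [9], [14]]


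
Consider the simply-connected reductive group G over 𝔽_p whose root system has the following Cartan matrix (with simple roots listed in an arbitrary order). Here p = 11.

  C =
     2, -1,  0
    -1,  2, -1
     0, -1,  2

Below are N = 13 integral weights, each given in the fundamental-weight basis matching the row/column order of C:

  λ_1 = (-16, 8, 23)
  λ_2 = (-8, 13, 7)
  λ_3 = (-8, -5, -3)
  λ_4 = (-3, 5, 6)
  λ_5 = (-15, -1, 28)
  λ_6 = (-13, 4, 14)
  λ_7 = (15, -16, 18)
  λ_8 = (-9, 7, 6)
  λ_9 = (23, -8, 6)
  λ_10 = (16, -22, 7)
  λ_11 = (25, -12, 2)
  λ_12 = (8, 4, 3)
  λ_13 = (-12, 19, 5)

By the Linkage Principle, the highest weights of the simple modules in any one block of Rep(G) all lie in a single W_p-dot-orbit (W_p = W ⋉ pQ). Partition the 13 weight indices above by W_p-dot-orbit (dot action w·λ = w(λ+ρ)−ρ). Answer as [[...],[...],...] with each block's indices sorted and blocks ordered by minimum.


C ↔ A_3 under row/col permutation; |W(A_3)| = 24.

Folding the 13 weights λ_j+ρ into Ā_11 (reps in the given 3-coord order):

  λ_1+ρ ↦ (0, 4, 5) · λ_2+ρ ↦ (4, 0, 3) · λ_3+ρ ↦ (0, 4, 5) · λ_4+ρ ↦ (0, 4, 5) · λ_5+ρ ↦ (4, 0, 3) · λ_6+ρ ↦ (4, 2, 1) · λ_7+ρ ↦ (4, 2, 1) · λ_8+ρ ↦ (4, 0, 3) · λ_9+ρ ↦ (0, 4, 5) · λ_10+ρ ↦ (4, 2, 1) · λ_11+ρ ↦ (4, 0, 3) · λ_12+ρ ↦ (2, 2, 3) · λ_13+ρ ↦ (0, 4, 5)

The 13 indices split into 4 linkage classes (same alcove rep ⇔ same W_11-dot-orbit):

[[1, 3, 4, 9, 13], [2, 5, 8, 11], [6, 7, 10], [12]]


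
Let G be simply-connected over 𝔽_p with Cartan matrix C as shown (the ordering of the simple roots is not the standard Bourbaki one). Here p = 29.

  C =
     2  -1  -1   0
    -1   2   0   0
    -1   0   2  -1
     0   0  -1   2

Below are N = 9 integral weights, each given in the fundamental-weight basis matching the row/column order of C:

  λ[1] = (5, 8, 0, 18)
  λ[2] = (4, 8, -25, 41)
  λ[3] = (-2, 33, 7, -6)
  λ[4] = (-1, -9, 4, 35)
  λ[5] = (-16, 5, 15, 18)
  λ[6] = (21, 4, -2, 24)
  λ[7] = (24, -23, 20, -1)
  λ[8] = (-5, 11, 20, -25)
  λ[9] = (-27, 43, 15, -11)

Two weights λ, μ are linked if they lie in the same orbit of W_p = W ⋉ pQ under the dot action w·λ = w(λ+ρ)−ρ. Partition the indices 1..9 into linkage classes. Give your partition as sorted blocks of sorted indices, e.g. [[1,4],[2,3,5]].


Dynkin diagram of C (from the 6 off-diagonal −1 entries): A_4.

Folding the 9 weights λ_j+ρ into Ā_29 (reps in the given 4-coord order):

  1: (6, 3, 1, 13) · 2: (6, 3, 5, 5) · 3: (4, 17, 1, 2) · 4: (3, 5, 4, 17) · 5: (6, 3, 1, 13) · 6: (4, 17, 1, 2) · 7: (3, 5, 4, 17) · 8: (3, 5, 4, 17) · 9: (6, 3, 5, 5)

Linkage partition of the 9 weights (4 classes, p=29):

[[1, 5], [2, 9], [3, 6], [4, 7, 8]]


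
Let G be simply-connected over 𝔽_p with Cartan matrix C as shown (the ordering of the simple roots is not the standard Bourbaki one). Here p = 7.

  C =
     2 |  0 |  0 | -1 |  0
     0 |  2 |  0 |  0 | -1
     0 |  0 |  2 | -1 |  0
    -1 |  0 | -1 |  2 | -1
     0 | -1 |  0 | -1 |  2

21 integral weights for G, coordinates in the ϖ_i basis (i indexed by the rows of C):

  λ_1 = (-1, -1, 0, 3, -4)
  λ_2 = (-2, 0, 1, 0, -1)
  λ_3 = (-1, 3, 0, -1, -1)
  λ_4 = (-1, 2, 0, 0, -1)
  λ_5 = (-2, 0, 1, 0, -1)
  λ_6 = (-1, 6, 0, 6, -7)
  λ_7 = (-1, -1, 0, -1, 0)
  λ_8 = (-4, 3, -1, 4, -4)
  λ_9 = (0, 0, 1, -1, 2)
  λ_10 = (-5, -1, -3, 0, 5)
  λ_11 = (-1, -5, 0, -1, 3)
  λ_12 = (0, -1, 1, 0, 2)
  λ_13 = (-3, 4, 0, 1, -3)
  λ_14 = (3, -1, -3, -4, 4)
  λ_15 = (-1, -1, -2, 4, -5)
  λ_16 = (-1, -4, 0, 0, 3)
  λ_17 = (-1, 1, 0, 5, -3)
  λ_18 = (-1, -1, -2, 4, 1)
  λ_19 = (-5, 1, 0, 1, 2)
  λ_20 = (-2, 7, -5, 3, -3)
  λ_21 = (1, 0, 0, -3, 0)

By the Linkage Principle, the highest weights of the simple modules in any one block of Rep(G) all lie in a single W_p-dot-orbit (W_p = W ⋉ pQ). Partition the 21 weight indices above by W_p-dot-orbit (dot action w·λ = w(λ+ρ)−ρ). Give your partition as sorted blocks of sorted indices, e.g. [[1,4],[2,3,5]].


D_5 Cartan matrix, 5 simple roots permuted; ρ=(1,1,1,1,1).

Folding the 21 weights λ_j+ρ into Ā_7 (reps in the given 5-coord order):

  1: (0, 3, 1, 1, 0);  2: (1, 1, 2, 0, 0);  3: (0, 4, 1, 0, 0);  4: (0, 3, 1, 1, 0);  5: (1, 1, 2, 0, 0);  6: (0, 0, 1, 0, 1);  7: (0, 0, 1, 0, 1);  8: (2, 1, 1, 0, 1);  9: (1, 1, 2, 0, 0);  10: (1, 0, 3, 1, 0);  11: (0, 4, 1, 0, 0);  12: (1, 1, 2, 0, 0);  13: (0, 3, 1, 1, 0);  14: (1, 0, 3, 1, 0);  15: (0, 4, 1, 0, 0);  16: (0, 3, 1, 1, 0);  17: (0, 4, 1, 0, 0);  18: (0, 4, 1, 0, 0);  19: (2, 1, 1, 0, 1);  20: (0, 3, 1, 1, 0);  21: (0, 0, 1, 0, 1)

Linkage partition of the 21 weights (6 classes, p=7):

[[1, 4, 13, 16, 20], [2, 5, 9, 12], [3, 11, 15, 17, 18], [6, 7, 21], [8, 19], [10, 14]]


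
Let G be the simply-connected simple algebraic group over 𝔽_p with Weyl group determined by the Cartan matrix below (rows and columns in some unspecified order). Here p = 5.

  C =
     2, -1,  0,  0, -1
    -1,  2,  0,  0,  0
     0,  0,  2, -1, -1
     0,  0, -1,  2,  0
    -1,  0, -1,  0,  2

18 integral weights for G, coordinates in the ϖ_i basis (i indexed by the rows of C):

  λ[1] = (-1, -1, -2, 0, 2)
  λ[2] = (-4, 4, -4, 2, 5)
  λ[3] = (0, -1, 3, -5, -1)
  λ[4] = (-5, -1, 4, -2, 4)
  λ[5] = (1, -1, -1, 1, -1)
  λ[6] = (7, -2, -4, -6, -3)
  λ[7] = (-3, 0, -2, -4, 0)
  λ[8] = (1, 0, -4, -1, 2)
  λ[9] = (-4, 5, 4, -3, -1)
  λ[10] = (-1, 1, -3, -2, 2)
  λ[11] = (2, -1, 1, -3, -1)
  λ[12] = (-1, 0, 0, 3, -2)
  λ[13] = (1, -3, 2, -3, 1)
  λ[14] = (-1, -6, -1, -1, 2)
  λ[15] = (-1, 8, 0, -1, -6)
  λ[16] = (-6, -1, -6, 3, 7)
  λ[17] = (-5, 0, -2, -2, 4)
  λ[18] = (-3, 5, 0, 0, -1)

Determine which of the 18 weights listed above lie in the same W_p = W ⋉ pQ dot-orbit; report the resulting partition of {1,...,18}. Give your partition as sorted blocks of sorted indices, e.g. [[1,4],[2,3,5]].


A_5 Cartan matrix, 5 simple roots permuted; ρ=(1,1,1,1,1).

Folding the 18 weights λ_j+ρ into Ā_5 (reps in the given 5-coord order):

    [1] (0, 0, 1, 0, 2)
    [2] (2, 0, 0, 2, 0)
    [3] (1, 0, 0, 4, 0)
    [4] (1, 0, 0, 4, 0)
    [5] (2, 0, 0, 2, 0)
    [6] (2, 0, 0, 2, 0)
    [7] (0, 3, 0, 1, 1)
    [8] (2, 0, 0, 2, 0)
    [9] (0, 0, 1, 0, 2)
    [10] (0, 2, 1, 2, 0)
    [11] (3, 0, 0, 2, 0)
    [12] (1, 0, 0, 4, 0)
    [13] (0, 0, 1, 0, 2)
    [14] (3, 0, 0, 2, 0)
    [15] (1, 0, 0, 4, 0)
    [16] (2, 0, 0, 2, 0)
    [17] (0, 3, 0, 1, 1)
    [18] (0, 3, 0, 1, 1)

Grouping the 18 weights by Ā_5-representative: 6 linkage classes.

[[1, 9, 13], [2, 5, 6, 8, 16], [3, 4, 12, 15], [7, 17, 18], [10], [11, 14]]
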